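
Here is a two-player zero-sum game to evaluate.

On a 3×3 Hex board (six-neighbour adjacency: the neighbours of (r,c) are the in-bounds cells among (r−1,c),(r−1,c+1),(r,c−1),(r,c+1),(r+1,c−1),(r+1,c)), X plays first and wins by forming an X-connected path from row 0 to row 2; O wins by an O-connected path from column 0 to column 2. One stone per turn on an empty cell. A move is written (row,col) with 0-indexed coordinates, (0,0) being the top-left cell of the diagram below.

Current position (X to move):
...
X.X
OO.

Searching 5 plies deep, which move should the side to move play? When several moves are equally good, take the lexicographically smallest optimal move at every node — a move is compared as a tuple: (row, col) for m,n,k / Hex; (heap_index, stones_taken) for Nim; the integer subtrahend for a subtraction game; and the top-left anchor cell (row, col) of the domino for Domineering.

X's best at [.../X.X/OO.]: (2,2)

ply 1, X at .../X.X/OO. | (0,0)=-1→X../X.X/OO.; (0,1)=-1→.X./X.X/OO.; (0,2)=-1→..X/X.X/OO.; (1,1)=-1→.../XXX/OO.; (2,2)=+1→.../X.X/OOX*
ply 2, O at .../X.X/OOX | (0,0)=-1→O../X.X/OOX*; (0,1)=-1→.O./X.X/OOX; (0,2)=-1→..O/X.X/OOX; (1,1)=-1→.../XOX/OOX
ply 3, X at O../X.X/OOX | (0,1)=+1→OX./X.X/OOX*; (0,2)=+1→O.X/X.X/OOX; (1,1)=+1→O../XXX/OOX
ply 4, O at OX./X.X/OOX | (0,2)=-1→OXO/X.X/OOX*; (1,1)=-1→OX./XOX/OOX
ply 5, X at OXO/X.X/OOX | (1,1)=+1→OXO/XXX/OOX*
ply 6: OXO/XXX/OOX is terminal -1 (O); from .../X.X/OO. depth 5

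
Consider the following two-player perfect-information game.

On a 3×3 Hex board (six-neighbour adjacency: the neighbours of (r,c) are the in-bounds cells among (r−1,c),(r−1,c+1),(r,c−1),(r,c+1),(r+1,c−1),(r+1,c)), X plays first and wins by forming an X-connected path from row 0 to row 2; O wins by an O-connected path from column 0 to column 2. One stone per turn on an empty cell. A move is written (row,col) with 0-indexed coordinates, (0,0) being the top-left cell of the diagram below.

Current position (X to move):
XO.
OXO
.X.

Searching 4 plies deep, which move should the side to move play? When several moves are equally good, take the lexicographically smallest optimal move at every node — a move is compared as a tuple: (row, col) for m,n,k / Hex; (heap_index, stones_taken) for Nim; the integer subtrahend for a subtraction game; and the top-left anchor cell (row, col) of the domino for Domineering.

X's best at [XO./OXO/.X.]: (0,2)

ply 1, X at XO./OXO/.X. | (0,2)=+1→XOX/OXO/.X.*; (2,0)=-1→XO./OXO/XX.; (2,2)=-1→XO./OXO/.XX
ply 2: XOX/OXO/.X. is terminal -1 (O); from XO./OXO/.X. depth 4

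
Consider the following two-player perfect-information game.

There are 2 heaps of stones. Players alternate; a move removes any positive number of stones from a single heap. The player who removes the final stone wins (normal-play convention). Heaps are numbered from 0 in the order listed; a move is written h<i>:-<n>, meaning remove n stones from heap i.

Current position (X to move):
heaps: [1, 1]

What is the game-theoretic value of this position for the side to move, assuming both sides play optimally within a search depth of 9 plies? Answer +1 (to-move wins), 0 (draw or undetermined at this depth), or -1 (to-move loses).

value((1,1), X) = -1

p1 X@[(1,1)]: h0:-1[(0,1)]-1* h1:-1[(1,0)]-1
p2 O@[(0,1)]: h1:-1[(0,0)]+1*
p3 X@[(0,0)] terminal -1; root [(1,1)] d9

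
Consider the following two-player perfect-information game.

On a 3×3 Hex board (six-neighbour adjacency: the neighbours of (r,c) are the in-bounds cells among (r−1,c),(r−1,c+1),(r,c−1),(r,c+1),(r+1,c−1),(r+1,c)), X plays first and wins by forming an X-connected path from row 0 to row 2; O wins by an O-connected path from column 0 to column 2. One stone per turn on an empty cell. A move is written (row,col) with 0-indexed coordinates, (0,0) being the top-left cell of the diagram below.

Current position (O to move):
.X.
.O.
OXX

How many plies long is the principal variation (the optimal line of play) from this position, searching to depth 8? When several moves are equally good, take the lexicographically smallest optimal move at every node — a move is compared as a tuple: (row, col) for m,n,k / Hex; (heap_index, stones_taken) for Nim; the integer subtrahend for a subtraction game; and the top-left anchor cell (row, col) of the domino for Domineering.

PV length from [.X./.O./OXX]: 3 plies

ply 1, O at .X./.O./OXX | (0,0)=+1→OX./.O./OXX*; (0,2)=+1→.XO/.O./OXX; (1,0)=+1→.X./OO./OXX; (1,2)=+1→.X./.OO/OXX
ply 2, X at OX./.O./OXX | (0,2)=-1→OXX/.O./OXX*; (1,0)=-1→OX./XO./OXX; (1,2)=-1→OX./.OX/OXX
ply 3, O at OXX/.O./OXX | (1,0)=-1→OXX/OO./OXX; (1,2)=+1→OXX/.OO/OXX*
ply 4: OXX/.OO/OXX is terminal -1 (X); from .X./.O./OXX depth 8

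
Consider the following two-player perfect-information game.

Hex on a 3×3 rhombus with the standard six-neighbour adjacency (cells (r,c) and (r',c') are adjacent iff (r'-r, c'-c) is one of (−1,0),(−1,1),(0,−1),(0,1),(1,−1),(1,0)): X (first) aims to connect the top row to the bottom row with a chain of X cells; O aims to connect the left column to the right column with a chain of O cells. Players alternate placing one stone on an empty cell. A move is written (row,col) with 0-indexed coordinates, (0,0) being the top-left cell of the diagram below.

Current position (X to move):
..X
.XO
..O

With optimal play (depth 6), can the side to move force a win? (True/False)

[..X/.XO/..O] X move#1: (0,0):+1/X.X/.XO/..O*, (0,1):+1/.XX/.XO/..O, (1,0):+1/..X/XXO/..O, (2,0):+1/..X/.XO/X.O, (2,1):+1/..X/.XO/.XO
[X.X/.XO/..O] O move#2: (0,1):-1/XOX/.XO/..O*, (1,0):-1/X.X/OXO/..O, (2,0):-1/X.X/.XO/O.O, (2,1):-1/X.X/.XO/.OO
[XOX/.XO/..O] X move#3: (1,0):+1/XOX/XXO/..O*, (2,0):+1/XOX/.XO/X.O, (2,1):+1/XOX/.XO/.XO
[XOX/XXO/..O] O move#4: (2,0):-1/XOX/XXO/O.O*, (2,1):-1/XOX/XXO/.OO
[XOX/XXO/O.O] X move#5: (2,1):+1/XOX/XXO/OXO*
[XOX/XXO/OXO] end (terminal -1, O#6); searched ..X/.XO/..O to 6

X winning at [..X/.XO/..O]: True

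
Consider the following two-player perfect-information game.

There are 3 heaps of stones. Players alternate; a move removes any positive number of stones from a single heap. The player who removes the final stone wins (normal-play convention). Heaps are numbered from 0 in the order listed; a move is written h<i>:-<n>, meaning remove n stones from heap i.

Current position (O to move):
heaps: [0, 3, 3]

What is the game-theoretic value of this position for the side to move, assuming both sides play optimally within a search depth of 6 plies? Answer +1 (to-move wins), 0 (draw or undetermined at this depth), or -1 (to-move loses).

value((0,3,3), O) = -1

ply 1, O at (0,3,3) | h1:-1=-1→(0,2,3)*; h1:-2=-1→(0,1,3); h1:-3=-1→(0,0,3); h2:-1=-1→(0,3,2); h2:-2=-1→(0,3,1); h2:-3=-1→(0,3,0)
ply 2, X at (0,2,3) | h1:-1=-1→(0,1,3); h1:-2=-1→(0,0,3); h2:-1=+1→(0,2,2)*; h2:-2=-1→(0,2,1); h2:-3=-1→(0,2,0)
ply 3, O at (0,2,2) | h1:-1=-1→(0,1,2)*; h1:-2=-1→(0,0,2); h2:-1=-1→(0,2,1); h2:-2=-1→(0,2,0)
ply 4, X at (0,1,2) | h1:-1=-1→(0,0,2); h2:-1=+1→(0,1,1)*; h2:-2=-1→(0,1,0)
ply 5, O at (0,1,1) | h1:-1=-1→(0,0,1)*; h2:-1=-1→(0,1,0)
ply 6, X at (0,0,1) | h2:-1=+1→(0,0,0)*
ply 7: (0,0,0) is terminal -1 (O); from (0,3,3) depth 6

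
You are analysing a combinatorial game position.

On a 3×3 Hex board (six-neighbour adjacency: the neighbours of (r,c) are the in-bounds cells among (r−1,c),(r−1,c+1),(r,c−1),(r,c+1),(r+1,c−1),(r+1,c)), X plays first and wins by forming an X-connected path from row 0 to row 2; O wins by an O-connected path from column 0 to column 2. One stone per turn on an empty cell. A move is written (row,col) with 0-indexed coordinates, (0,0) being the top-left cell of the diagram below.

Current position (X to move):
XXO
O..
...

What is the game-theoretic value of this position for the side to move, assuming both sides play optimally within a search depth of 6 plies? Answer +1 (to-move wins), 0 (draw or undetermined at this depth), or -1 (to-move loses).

value(XXO/O../..., X) = +1

p1 X@[XXO/O../...]: (1,1)[XXO/OX./...]+1* (1,2)[XXO/O.X/...]-1 (2,0)[XXO/O../X..]-1 (2,1)[XXO/O../.X.]-1 (2,2)[XXO/O../..X]-1
p2 O@[XXO/OX./...]: (1,2)[XXO/OXO/...]-1* (2,0)[XXO/OX./O..]-1 (2,1)[XXO/OX./.O.]-1 (2,2)[XXO/OX./..O]-1
p3 X@[XXO/OXO/...]: (2,0)[XXO/OXO/X..]+1* (2,1)[XXO/OXO/.X.]+1 (2,2)[XXO/OXO/..X]+1
p4 O@[XXO/OXO/X..] terminal -1; root [XXO/O../...] d6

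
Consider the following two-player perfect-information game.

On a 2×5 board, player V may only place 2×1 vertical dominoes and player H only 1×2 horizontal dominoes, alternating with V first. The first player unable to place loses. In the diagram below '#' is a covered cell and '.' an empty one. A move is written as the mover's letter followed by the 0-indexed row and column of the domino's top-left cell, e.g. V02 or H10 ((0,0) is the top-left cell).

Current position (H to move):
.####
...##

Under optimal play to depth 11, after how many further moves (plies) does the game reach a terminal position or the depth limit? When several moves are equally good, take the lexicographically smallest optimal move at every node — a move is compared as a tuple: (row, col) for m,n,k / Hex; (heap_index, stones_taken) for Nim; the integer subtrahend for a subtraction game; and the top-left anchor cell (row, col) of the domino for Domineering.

[.####/...##] H move#1: H10:+1/.####/##.##*, H11:-1/.####/.####
[.####/##.##] end (terminal -1, V#2); searched .####/...## to 11

PV length from [.####/...##]: 1 ply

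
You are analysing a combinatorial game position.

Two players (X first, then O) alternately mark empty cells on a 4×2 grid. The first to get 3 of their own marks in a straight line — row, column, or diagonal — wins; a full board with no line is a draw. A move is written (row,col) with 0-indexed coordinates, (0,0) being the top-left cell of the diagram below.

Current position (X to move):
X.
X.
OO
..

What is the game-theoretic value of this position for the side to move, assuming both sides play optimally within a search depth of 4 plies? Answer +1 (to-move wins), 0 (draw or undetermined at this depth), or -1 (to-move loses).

value(X./X./OO/.., X) = 0

ply 1, X at X./X./OO/.. | (0,1)=+0→XX/X./OO/..*; (1,1)=+0→X./XX/OO/..; (3,0)=-1→X./X./OO/X.; (3,1)=+0→X./X./OO/.X
ply 2, O at XX/X./OO/.. | (1,1)=+0→XX/XO/OO/..*; (3,0)=+0→XX/X./OO/O.; (3,1)=+0→XX/X./OO/.O
ply 3, X at XX/XO/OO/.. | (3,0)=-1→XX/XO/OO/X.; (3,1)=+0→XX/XO/OO/.X*
ply 4, O at XX/XO/OO/.X | (3,0)=+0→XX/XO/OO/OX*
ply 5: XX/XO/OO/OX is terminal +0 (X); from X./X./OO/.. depth 4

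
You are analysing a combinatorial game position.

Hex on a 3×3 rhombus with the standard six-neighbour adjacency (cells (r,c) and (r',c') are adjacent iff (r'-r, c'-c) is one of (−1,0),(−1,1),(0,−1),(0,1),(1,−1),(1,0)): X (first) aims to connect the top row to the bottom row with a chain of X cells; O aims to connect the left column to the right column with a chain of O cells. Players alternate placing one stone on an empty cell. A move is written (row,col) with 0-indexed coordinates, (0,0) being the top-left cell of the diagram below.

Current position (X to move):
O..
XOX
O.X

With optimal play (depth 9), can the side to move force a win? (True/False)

[O../XOX/O.X] X move#1: (0,1):-1/OX./XOX/O.X, (0,2):+1/O.X/XOX/O.X*, (2,1):-1/O../XOX/OXX
[O.X/XOX/O.X] end (terminal -1, O#2); searched O../XOX/O.X to 9

X winning at [O../XOX/O.X]: True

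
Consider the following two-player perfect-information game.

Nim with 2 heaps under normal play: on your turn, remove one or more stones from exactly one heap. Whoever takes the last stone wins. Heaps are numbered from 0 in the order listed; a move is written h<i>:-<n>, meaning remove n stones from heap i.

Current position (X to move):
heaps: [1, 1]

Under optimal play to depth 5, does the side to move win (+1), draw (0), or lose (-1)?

ply 1, X at (1,1) | h0:-1=-1→(0,1)*; h1:-1=-1→(1,0)
ply 2, O at (0,1) | h1:-1=+1→(0,0)*
ply 3: (0,0) is terminal -1 (X); from (1,1) depth 5

value((1,1), X) = -1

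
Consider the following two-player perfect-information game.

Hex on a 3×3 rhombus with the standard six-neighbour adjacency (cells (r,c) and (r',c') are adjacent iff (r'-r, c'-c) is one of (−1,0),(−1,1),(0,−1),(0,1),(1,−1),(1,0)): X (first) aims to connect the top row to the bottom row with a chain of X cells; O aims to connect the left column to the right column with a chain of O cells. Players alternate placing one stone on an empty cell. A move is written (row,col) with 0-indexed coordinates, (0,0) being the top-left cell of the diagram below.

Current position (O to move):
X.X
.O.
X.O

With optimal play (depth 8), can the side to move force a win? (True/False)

O winning at [X.X/.O./X.O]: True

ply 1, O at X.X/.O./X.O | (0,1)=-1→XOX/.O./X.O; (1,0)=+1→X.X/OO./X.O*; (1,2)=-1→X.X/.OO/X.O; (2,1)=-1→X.X/.O./XOO
ply 2, X at X.X/OO./X.O | (0,1)=-1→XXX/OO./X.O*; (1,2)=-1→X.X/OOX/X.O; (2,1)=-1→X.X/OO./XXO
ply 3, O at XXX/OO./X.O | (1,2)=+1→XXX/OOO/X.O*; (2,1)=+1→XXX/OO./XOO
ply 4: XXX/OOO/X.O is terminal -1 (X); from X.X/.O./X.O depth 8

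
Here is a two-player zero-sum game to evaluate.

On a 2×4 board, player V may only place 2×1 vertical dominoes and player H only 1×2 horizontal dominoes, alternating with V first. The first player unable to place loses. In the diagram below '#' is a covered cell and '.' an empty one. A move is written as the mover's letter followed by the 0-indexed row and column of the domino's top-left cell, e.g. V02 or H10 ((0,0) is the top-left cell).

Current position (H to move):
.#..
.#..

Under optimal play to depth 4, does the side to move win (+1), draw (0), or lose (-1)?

p1 H@[.#../.#..]: H02[.###/.#..]+1* H12[.#../.###]+1
p2 V@[.###/.#..]: V00[####/##..]-1*
p3 H@[####/##..]: H12[####/####]+1*
p4 V@[####/####] terminal -1; root [.#../.#..] d4

value(.#../.#.., H) = +1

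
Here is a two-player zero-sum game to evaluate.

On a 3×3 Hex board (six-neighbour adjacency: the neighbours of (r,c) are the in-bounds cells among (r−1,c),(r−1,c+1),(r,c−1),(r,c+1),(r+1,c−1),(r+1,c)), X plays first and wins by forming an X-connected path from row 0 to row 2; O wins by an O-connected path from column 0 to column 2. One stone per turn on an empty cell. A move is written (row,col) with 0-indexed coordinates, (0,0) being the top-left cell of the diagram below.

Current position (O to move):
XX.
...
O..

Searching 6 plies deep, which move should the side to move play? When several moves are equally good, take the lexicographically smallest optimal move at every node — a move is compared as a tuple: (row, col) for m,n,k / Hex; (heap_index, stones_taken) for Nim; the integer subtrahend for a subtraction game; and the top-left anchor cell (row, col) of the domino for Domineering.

[XX./.../O..] O move#1: (0,2):+1/XXO/.../O..*, (1,0):-1/XX./O../O.., (1,1):+1/XX./.O./O.., (1,2):+1/XX./..O/O.., (2,1):+1/XX./.../OO., (2,2):+1/XX./.../O.O
[XXO/.../O..] X move#2: (1,0):-1/XXO/X../O..*, (1,1):-1/XXO/.X./O.., (1,2):-1/XXO/..X/O.., (2,1):-1/XXO/.../OX., (2,2):-1/XXO/.../O.X
[XXO/X../O..] O move#3: (1,1):+1/XXO/XO./O..*, (1,2):+1/XXO/X.O/O.., (2,1):+1/XXO/X../OO., (2,2):+1/XXO/X../O.O
[XXO/XO./O..] end (terminal -1, X#4); searched XX./.../O.. to 6

O's best at [XX./.../O..]: (0,2)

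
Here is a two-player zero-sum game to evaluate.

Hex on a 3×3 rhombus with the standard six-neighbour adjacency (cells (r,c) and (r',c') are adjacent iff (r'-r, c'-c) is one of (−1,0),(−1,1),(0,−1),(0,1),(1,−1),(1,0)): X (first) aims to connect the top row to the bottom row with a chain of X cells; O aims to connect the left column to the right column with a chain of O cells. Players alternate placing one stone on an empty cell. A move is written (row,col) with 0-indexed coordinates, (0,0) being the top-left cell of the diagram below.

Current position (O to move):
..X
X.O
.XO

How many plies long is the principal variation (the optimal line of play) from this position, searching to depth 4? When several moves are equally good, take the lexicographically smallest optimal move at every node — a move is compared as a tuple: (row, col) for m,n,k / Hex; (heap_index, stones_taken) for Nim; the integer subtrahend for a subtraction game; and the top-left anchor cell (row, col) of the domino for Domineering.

PV length from [..X/X.O/.XO]: 4 plies

ply 1, O at ..X/X.O/.XO | (0,0)=-1→O.X/X.O/.XO*; (0,1)=-1→.OX/X.O/.XO; (1,1)=-1→..X/XOO/.XO; (2,0)=-1→..X/X.O/OXO
ply 2, X at O.X/X.O/.XO | (0,1)=+1→OXX/X.O/.XO*; (1,1)=+1→O.X/XXO/.XO; (2,0)=+1→O.X/X.O/XXO
ply 3, O at OXX/X.O/.XO | (1,1)=-1→OXX/XOO/.XO*; (2,0)=-1→OXX/X.O/OXO
ply 4, X at OXX/XOO/.XO | (2,0)=+1→OXX/XOO/XXO*
ply 5: OXX/XOO/XXO is terminal -1 (O); from ..X/X.O/.XO depth 4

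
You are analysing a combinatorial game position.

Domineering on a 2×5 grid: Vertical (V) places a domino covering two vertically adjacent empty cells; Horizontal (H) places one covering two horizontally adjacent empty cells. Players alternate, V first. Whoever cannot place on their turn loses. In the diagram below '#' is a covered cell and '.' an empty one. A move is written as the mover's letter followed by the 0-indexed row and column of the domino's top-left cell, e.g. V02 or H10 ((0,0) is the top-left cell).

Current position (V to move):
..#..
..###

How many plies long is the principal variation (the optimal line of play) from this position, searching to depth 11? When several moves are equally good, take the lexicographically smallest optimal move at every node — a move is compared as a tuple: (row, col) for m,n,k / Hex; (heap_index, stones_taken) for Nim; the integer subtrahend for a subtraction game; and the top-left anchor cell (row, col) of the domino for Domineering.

PV length from [..#../..###]: 3 plies

ply 1, V at ..#../..### | V00=+1→#.#../#.###*; V01=+1→.##../.####
ply 2, H at #.#../#.### | H03=-1→#.###/#.###*
ply 3, V at #.###/#.### | V01=+1→#####/#####*
ply 4: #####/##### is terminal -1 (H); from ..#../..### depth 11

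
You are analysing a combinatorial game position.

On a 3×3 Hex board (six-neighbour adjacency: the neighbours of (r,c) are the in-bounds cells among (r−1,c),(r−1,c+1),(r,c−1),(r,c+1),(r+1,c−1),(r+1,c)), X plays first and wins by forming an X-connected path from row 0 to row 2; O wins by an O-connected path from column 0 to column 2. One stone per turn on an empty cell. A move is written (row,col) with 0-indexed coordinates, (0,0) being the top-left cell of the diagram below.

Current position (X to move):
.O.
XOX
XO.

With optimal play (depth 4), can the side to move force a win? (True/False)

X winning at [.O./XOX/XO.]: True

p1 X@[.O./XOX/XO.]: (0,0)[XO./XOX/XO.]+1* (0,2)[.OX/XOX/XO.]+1 (2,2)[.O./XOX/XOX]+1
p2 O@[XO./XOX/XO.] terminal -1; root [.O./XOX/XO.] d4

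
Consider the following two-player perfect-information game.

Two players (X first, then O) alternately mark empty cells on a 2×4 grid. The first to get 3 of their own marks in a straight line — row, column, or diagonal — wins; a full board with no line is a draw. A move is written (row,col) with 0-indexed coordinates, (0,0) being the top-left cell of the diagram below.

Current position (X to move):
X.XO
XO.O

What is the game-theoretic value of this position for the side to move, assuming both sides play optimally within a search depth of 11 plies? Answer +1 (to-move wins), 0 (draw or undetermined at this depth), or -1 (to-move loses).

value(X.XO/XO.O, X) = +1

[X.XO/XO.O] X move#1: (0,1):+1/XXXO/XO.O*, (1,2):+0/X.XO/XOXO
[XXXO/XO.O] end (terminal -1, O#2); searched X.XO/XO.O to 11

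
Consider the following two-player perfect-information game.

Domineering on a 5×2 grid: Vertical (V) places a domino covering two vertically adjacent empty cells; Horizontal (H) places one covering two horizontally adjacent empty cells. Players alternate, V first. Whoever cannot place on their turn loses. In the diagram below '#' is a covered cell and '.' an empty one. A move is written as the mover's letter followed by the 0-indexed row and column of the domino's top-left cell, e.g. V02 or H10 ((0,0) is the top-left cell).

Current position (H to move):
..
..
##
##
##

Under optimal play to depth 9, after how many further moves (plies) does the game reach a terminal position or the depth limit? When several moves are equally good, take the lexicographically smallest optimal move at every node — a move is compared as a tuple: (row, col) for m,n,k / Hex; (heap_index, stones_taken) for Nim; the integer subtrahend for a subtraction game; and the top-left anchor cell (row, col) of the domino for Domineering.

PV length from [../../##/##/##]: 1 ply

p1 H@[../../##/##/##]: H00[##/../##/##/##]+1* H10[../##/##/##/##]+1
p2 V@[##/../##/##/##] terminal -1; root [../../##/##/##] d9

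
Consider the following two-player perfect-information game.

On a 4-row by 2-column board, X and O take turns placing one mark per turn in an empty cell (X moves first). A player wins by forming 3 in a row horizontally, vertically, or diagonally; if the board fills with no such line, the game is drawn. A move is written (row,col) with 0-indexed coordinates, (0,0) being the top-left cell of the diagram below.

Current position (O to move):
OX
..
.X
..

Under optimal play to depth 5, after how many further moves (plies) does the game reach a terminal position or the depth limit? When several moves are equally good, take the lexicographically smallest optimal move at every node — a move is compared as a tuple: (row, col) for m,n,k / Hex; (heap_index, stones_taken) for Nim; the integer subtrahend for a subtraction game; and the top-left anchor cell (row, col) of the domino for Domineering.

p1 O@[OX/../.X/..]: (1,0)[OX/O./.X/..]-1 (1,1)[OX/.O/.X/..]+0* (2,0)[OX/../OX/..]-1 (3,0)[OX/../.X/O.]-1 (3,1)[OX/../.X/.O]-1
p2 X@[OX/.O/.X/..]: (1,0)[OX/XO/.X/..]+0* (2,0)[OX/.O/XX/..]+0 (3,0)[OX/.O/.X/X.]+0 (3,1)[OX/.O/.X/.X]+0
p3 O@[OX/XO/.X/..]: (2,0)[OX/XO/OX/..]+0* (3,0)[OX/XO/.X/O.]+0 (3,1)[OX/XO/.X/.O]+0
p4 X@[OX/XO/OX/..]: (3,0)[OX/XO/OX/X.]+0* (3,1)[OX/XO/OX/.X]+0
p5 O@[OX/XO/OX/X.]: (3,1)[OX/XO/OX/XO]+0*
p6 X@[OX/XO/OX/XO] terminal +0; root [OX/../.X/..] d5

PV length from [OX/../.X/..]: 5 plies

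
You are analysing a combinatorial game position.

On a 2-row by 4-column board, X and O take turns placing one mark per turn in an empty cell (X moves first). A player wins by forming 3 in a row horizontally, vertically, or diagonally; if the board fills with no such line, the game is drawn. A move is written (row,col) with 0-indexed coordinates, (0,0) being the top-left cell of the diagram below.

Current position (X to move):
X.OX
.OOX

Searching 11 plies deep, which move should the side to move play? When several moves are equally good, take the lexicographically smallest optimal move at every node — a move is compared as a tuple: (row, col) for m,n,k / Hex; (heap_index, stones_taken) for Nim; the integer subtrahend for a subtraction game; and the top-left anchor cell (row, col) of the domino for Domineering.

p1 X@[X.OX/.OOX]: (0,1)[XXOX/.OOX]-1 (1,0)[X.OX/XOOX]+0*
p2 O@[X.OX/XOOX]: (0,1)[XOOX/XOOX]+0*
p3 X@[XOOX/XOOX] terminal +0; root [X.OX/.OOX] d11

X's best at [X.OX/.OOX]: (1,0)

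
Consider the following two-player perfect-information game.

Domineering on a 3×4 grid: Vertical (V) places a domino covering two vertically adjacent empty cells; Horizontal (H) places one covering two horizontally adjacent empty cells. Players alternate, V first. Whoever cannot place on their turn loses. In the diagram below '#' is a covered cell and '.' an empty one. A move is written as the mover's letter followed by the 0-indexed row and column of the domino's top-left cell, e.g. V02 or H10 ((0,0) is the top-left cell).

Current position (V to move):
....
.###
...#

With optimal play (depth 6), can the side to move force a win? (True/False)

V winning at [..../.###/...#]: False

ply 1, V at ..../.###/...# | V00=-1→#.../####/...#*; V10=-1→..../####/#..#
ply 2, H at #.../####/...# | H01=+1→###./####/...#*; H02=+1→#.##/####/...#; H20=+1→#.../####/##.#; H21=+1→#.../####/.###
ply 3: ###./####/...# is terminal -1 (V); from ..../.###/...# depth 6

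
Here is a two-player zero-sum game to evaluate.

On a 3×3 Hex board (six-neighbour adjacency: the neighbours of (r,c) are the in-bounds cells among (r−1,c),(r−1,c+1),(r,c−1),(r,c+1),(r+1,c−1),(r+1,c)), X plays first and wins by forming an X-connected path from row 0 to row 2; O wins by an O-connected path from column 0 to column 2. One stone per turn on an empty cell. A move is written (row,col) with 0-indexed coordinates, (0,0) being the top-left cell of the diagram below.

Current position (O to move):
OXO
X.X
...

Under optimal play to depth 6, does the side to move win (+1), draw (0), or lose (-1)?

value(OXO/X.X/..., O) = -1

[OXO/X.X/...] O move#1: (1,1):-1/OXO/XOX/...*, (2,0):-1/OXO/X.X/O.., (2,1):-1/OXO/X.X/.O., (2,2):-1/OXO/X.X/..O
[OXO/XOX/...] X move#2: (2,0):+1/OXO/XOX/X..*, (2,1):-1/OXO/XOX/.X., (2,2):-1/OXO/XOX/..X
[OXO/XOX/X..] end (terminal -1, O#3); searched OXO/X.X/... to 6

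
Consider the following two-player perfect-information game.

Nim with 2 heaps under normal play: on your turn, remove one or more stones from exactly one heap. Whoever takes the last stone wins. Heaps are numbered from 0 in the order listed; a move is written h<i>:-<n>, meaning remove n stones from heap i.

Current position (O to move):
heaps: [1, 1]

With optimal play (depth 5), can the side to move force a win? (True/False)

ply 1, O at (1,1) | h0:-1=-1→(0,1)*; h1:-1=-1→(1,0)
ply 2, X at (0,1) | h1:-1=+1→(0,0)*
ply 3: (0,0) is terminal -1 (O); from (1,1) depth 5

O winning at [(1,1)]: False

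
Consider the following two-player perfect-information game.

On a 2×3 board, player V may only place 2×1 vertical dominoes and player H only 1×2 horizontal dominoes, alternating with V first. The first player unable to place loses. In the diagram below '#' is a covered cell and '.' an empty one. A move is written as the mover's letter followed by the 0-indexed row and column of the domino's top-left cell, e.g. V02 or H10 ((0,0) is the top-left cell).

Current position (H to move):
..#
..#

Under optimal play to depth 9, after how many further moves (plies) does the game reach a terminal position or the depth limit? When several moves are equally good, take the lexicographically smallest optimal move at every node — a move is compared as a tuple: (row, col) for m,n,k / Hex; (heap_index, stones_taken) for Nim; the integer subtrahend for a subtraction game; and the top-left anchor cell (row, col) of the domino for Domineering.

PV length from [..#/..#]: 1 ply

ply 1, H at ..#/..# | H00=+1→###/..#*; H10=+1→..#/###
ply 2: ###/..# is terminal -1 (V); from ..#/..# depth 9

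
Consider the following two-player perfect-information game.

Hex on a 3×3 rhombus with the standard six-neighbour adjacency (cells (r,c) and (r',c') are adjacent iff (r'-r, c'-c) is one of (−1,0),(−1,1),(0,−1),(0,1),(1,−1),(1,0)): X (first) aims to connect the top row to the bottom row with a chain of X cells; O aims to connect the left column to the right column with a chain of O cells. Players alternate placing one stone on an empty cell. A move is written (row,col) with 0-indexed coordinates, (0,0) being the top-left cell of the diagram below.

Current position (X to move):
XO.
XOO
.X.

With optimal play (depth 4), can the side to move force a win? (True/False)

ply 1, X at XO./XOO/.X. | (0,2)=-1→XOX/XOO/.X.; (2,0)=+1→XO./XOO/XX.*; (2,2)=-1→XO./XOO/.XX
ply 2: XO./XOO/XX. is terminal -1 (O); from XO./XOO/.X. depth 4

X winning at [XO./XOO/.X.]: True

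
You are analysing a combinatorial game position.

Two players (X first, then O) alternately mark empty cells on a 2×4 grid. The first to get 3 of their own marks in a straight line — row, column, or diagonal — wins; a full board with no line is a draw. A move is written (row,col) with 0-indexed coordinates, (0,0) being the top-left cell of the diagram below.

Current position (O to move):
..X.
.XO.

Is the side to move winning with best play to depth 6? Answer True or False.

ply 1, O at ..X./.XO. | (0,0)=+0→O.X./.XO.*; (0,1)=+0→.OX./.XO.; (0,3)=+0→..XO/.XO.; (1,0)=-1→..X./OXO.; (1,3)=-1→..X./.XOO
ply 2, X at O.X./.XO. | (0,1)=+0→OXX./.XO.*; (0,3)=+0→O.XX/.XO.; (1,0)=+0→O.X./XXO.; (1,3)=+0→O.X./.XOX
ply 3, O at OXX./.XO. | (0,3)=+0→OXXO/.XO.*; (1,0)=-1→OXX./OXO.; (1,3)=-1→OXX./.XOO
ply 4, X at OXXO/.XO. | (1,0)=+0→OXXO/XXO.*; (1,3)=+0→OXXO/.XOX
ply 5, O at OXXO/XXO. | (1,3)=+0→OXXO/XXOO*
ply 6: OXXO/XXOO is terminal +0 (X); from ..X./.XO. depth 6

O winning at [..X./.XO.]: False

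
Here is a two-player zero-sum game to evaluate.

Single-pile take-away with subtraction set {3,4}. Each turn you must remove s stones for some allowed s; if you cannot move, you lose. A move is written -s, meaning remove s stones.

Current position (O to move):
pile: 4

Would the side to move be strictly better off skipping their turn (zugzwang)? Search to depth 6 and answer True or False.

zugzwang(4, O) = False

[4] O move#1: -3:+1/1*, -4:+1/0
[1] end (terminal -1, X#2); searched 4 to 6
pass branch (X moves first from the same position):
  | [4] X move#1: -3:+1/1*, -4:+1/0
  | [1] end (terminal -1, O#2); searched 4 to 6
O moving scores +1; O passing scores -1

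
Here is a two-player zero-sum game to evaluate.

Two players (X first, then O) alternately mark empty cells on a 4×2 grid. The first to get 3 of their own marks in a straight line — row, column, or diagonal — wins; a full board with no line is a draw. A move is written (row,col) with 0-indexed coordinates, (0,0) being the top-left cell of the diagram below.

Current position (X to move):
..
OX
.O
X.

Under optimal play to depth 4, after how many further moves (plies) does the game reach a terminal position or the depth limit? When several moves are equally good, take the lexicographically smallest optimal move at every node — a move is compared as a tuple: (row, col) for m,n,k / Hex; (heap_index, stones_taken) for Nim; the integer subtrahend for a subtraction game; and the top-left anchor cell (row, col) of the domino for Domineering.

PV length from [../OX/.O/X.]: 4 plies

p1 X@[../OX/.O/X.]: (0,0)[X./OX/.O/X.]+0* (0,1)[.X/OX/.O/X.]+0 (2,0)[../OX/XO/X.]+0 (3,1)[../OX/.O/XX]+0
p2 O@[X./OX/.O/X.]: (0,1)[XO/OX/.O/X.]+0* (2,0)[X./OX/OO/X.]+0 (3,1)[X./OX/.O/XO]+0
p3 X@[XO/OX/.O/X.]: (2,0)[XO/OX/XO/X.]+0* (3,1)[XO/OX/.O/XX]+0
p4 O@[XO/OX/XO/X.]: (3,1)[XO/OX/XO/XO]+0*
p5 X@[XO/OX/XO/XO] terminal +0; root [../OX/.O/X.] d4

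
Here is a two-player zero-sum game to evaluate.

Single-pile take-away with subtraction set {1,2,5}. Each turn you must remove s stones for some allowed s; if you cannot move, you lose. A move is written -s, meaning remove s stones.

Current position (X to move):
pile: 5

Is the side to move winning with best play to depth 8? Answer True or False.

X winning at [5]: True

[5] X move#1: -1:-1/4, -2:+1/3*, -5:+1/0
[3] O move#2: -1:-1/2*, -2:-1/1
[2] X move#3: -1:-1/1, -2:+1/0*
[0] end (terminal -1, O#4); searched 5 to 8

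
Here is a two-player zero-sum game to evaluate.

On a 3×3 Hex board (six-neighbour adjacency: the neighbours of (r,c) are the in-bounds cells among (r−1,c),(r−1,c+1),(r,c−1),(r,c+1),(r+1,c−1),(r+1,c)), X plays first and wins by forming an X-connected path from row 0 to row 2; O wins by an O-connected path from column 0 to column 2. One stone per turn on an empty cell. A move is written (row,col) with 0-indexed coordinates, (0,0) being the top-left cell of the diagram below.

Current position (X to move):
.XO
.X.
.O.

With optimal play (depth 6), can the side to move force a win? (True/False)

[.XO/.X./.O.] X move#1: (0,0):-1/XXO/.X./.O., (1,0):-1/.XO/XX./.O., (1,2):+1/.XO/.XX/.O.*, (2,0):+1/.XO/.X./XO., (2,2):+1/.XO/.X./.OX
[.XO/.XX/.O.] O move#2: (0,0):-1/OXO/.XX/.O.*, (1,0):-1/.XO/OXX/.O., (2,0):-1/.XO/.XX/OO., (2,2):-1/.XO/.XX/.OO
[OXO/.XX/.O.] X move#3: (1,0):+1/OXO/XXX/.O.*, (2,0):+1/OXO/.XX/XO., (2,2):+1/OXO/.XX/.OX
[OXO/XXX/.O.] O move#4: (2,0):-1/OXO/XXX/OO.*, (2,2):-1/OXO/XXX/.OO
[OXO/XXX/OO.] X move#5: (2,2):+1/OXO/XXX/OOX*
[OXO/XXX/OOX] end (terminal -1, O#6); searched .XO/.X./.O. to 6

X winning at [.XO/.X./.O.]: True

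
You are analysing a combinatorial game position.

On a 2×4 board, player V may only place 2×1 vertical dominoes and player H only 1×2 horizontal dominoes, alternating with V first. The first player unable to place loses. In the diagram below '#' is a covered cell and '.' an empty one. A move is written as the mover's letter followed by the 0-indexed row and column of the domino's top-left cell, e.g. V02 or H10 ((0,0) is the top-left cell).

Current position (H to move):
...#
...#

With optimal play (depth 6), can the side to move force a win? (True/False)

H winning at [...#/...#]: True

p1 H@[...#/...#]: H00[##.#/...#]+1* H01[.###/...#]+1 H10[...#/##.#]+1 H11[...#/.###]+1
p2 V@[##.#/...#]: V02[####/..##]-1*
p3 H@[####/..##]: H10[####/####]+1*
p4 V@[####/####] terminal -1; root [...#/...#] d6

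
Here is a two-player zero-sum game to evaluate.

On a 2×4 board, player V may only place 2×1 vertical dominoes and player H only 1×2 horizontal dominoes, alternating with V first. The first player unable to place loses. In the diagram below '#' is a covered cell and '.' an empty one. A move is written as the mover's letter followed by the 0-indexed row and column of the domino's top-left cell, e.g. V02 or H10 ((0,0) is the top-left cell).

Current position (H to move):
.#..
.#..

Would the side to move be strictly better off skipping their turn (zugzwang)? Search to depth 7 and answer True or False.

p1 H@[.#../.#..]: H02[.###/.#..]+1* H12[.#../.###]+1
p2 V@[.###/.#..]: V00[####/##..]-1*
p3 H@[####/##..]: H12[####/####]+1*
p4 V@[####/####] terminal -1; root [.#../.#..] d7
if H skipped the turn, V would face:
~ p1 V@[.#../.#..]: V00[##../##..]-1 V02[.##./.##.]+1* V03[.#.#/.#.#]+1
~ p2 H@[.##./.##.] terminal -1; root [.#../.#..] d7
compare (H): move=+1 vs pass=-1

zugzwang(.#../.#.., H) = False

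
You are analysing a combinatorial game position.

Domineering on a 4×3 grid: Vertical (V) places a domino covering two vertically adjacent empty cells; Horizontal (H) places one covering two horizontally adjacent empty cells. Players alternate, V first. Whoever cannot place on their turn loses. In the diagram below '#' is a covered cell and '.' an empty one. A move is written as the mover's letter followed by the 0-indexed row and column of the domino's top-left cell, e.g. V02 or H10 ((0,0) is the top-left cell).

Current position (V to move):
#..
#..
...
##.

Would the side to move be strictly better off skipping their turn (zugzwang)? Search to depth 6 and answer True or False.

p1 V@[#../#../.../##.]: V01[##./##./.../##.]+1* V02[#.#/#.#/.../##.]+1 V11[#../##./.#./##.]+1 V12[#../#.#/..#/##.]+1 V22[#../#../..#/###]-1
p2 H@[##./##./.../##.]: H20[##./##./##./##.]-1* H21[##./##./.##/##.]-1
p3 V@[##./##./##./##.]: V02[###/###/##./##.]+1* V12[##./###/###/##.]+1 V22[##./##./###/###]+1
p4 H@[###/###/##./##.] terminal -1; root [#../#../.../##.] d6
suppose V passes — search the same position with H to move:
pass> p1 H@[#../#../.../##.]: H01[###/#../.../##.]-1 H11[#../###/.../##.]+1* H20[#../#../##./##.]-1 H21[#../#../.##/##.]-1
pass> p2 V@[#../###/.../##.]: V22[#../###/..#/###]-1*
pass> p3 H@[#../###/..#/###]: H01[###/###/..#/###]+1* H20[#../###/###/###]+1
pass> p4 V@[###/###/..#/###] terminal -1; root [#../#../.../##.] d6
for V: play +1, pass -1

zugzwang(#../#../.../##., V) = False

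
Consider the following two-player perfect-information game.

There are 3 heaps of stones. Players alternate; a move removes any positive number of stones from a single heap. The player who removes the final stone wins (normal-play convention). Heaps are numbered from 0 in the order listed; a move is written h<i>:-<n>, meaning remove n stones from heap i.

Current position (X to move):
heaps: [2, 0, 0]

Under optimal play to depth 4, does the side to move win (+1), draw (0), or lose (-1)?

value((2,0,0), X) = +1

[(2,0,0)] X move#1: h0:-1:-1/(1,0,0), h0:-2:+1/(0,0,0)*
[(0,0,0)] end (terminal -1, O#2); searched (2,0,0) to 4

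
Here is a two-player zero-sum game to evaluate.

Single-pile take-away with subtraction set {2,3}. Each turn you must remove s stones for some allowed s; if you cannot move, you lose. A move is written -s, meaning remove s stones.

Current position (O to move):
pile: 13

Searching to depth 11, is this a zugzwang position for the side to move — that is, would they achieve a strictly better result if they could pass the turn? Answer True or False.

zugzwang(13, O) = False

ply 1, O at 13 | -2=+1→11*; -3=+1→10
ply 2, X at 11 | -2=-1→9*; -3=-1→8
ply 3, O at 9 | -2=-1→7; -3=+1→6*
ply 4, X at 6 | -2=-1→4*; -3=-1→3
ply 5, O at 4 | -2=-1→2; -3=+1→1*
ply 6: 1 is terminal -1 (X); from 13 depth 11
pass branch (X moves first from the same position):
  | ply 1, X at 13 | -2=+1→11*; -3=+1→10
  | ply 2, O at 11 | -2=-1→9*; -3=-1→8
  | ply 3, X at 9 | -2=-1→7; -3=+1→6*
  | ply 4, O at 6 | -2=-1→4*; -3=-1→3
  | ply 5, X at 4 | -2=-1→2; -3=+1→1*
  | ply 6: 1 is terminal -1 (O); from 13 depth 11
O moving scores +1; O passing scores -1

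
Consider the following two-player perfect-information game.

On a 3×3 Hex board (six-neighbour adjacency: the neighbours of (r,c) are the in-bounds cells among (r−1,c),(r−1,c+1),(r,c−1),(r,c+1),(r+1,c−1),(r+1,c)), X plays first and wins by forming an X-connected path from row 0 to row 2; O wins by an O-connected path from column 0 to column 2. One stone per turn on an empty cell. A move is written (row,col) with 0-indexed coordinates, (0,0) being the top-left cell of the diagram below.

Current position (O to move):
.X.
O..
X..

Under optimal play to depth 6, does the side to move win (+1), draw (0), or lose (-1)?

value(.X./O../X.., O) = +1

[.X./O../X..] O move#1: (0,0):-1/OX./O../X.., (0,2):-1/.XO/O../X.., (1,1):+1/.X./OO./X..*, (1,2):-1/.X./O.O/X.., (2,1):-1/.X./O../XO., (2,2):-1/.X./O../X.O
[.X./OO./X..] X move#2: (0,0):-1/XX./OO./X..*, (0,2):-1/.XX/OO./X.., (1,2):-1/.X./OOX/X.., (2,1):-1/.X./OO./XX., (2,2):-1/.X./OO./X.X
[XX./OO./X..] O move#3: (0,2):+1/XXO/OO./X..*, (1,2):+1/XX./OOO/X.., (2,1):+1/XX./OO./XO., (2,2):+1/XX./OO./X.O
[XXO/OO./X..] end (terminal -1, X#4); searched .X./O../X.. to 6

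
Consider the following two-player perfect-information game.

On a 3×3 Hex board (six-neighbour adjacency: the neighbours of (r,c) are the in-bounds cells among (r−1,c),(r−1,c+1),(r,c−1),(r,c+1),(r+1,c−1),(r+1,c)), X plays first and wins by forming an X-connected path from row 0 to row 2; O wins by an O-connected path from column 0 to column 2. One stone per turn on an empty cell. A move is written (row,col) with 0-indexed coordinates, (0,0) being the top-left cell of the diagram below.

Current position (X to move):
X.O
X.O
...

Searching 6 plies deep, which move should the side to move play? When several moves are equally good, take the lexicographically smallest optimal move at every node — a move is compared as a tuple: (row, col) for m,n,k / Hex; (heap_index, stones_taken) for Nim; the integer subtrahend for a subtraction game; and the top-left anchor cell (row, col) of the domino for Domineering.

X's best at [X.O/X.O/...]: (1,1)

[X.O/X.O/...] X move#1: (0,1):-1/XXO/X.O/..., (1,1):+1/X.O/XXO/...*, (2,0):+1/X.O/X.O/X.., (2,1):+1/X.O/X.O/.X., (2,2):-1/X.O/X.O/..X
[X.O/XXO/...] O move#2: (0,1):-1/XOO/XXO/...*, (2,0):-1/X.O/XXO/O.., (2,1):-1/X.O/XXO/.O., (2,2):-1/X.O/XXO/..O
[XOO/XXO/...] X move#3: (2,0):+1/XOO/XXO/X..*, (2,1):+1/XOO/XXO/.X., (2,2):+1/XOO/XXO/..X
[XOO/XXO/X..] end (terminal -1, O#4); searched X.O/X.O/... to 6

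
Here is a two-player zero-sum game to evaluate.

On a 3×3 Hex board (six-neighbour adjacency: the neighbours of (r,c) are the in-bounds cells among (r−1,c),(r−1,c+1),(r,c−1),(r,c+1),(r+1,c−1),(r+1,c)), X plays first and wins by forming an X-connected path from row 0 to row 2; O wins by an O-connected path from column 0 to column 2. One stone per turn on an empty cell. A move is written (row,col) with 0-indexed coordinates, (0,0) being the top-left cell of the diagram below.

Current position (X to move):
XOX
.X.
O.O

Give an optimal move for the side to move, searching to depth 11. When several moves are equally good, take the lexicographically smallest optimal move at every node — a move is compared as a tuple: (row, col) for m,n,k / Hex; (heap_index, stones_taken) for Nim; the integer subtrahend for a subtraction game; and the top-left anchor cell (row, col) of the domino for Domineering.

X's best at [XOX/.X./O.O]: (2,1)

[XOX/.X./O.O] X move#1: (1,0):-1/XOX/XX./O.O, (1,2):-1/XOX/.XX/O.O, (2,1):+1/XOX/.X./OXO*
[XOX/.X./OXO] end (terminal -1, O#2); searched XOX/.X./O.O to 11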